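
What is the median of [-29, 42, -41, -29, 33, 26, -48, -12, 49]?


First, sort the list: [-48, -41, -29, -29, -12, 26, 33, 42, 49]
The list has 9 elements (odd count).
The middle index is 4 (0-based), and the element there is -12.
Final answer: -12


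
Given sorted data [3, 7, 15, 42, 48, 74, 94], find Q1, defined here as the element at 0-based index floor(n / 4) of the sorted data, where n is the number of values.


The list has n = 7 elements.
Q1 index = floor(7 / 4) = floor(1.75) = 1
Counting from index 0 in the sorted data, the element at index 1 is 7.
Final answer: 7


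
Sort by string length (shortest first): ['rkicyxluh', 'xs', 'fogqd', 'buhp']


Compute lengths:
  'rkicyxluh' has length 9
  'xs' has length 2
  'fogqd' has length 5
  'buhp' has length 4
Lengths in increasing order: 2 < 4 < 5 < 9
Listing the words in that order gives the answer.
Final answer: ['xs', 'buhp', 'fogqd', 'rkicyxluh']


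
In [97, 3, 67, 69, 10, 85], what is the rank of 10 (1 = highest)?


Sort descending: [97, 85, 69, 67, 10, 3]
Find 10 in the sorted list.
10 is at position 5.
Final answer: 5


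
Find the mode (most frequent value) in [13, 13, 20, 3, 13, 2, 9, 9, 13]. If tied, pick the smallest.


Count the frequency of each value:
  2 appears 1 time(s)
  3 appears 1 time(s)
  9 appears 2 time(s)
  13 appears 4 time(s)
  20 appears 1 time(s)
Maximum frequency is 4.
Only 13 reaches that frequency, so it is the mode.
Final answer: 13


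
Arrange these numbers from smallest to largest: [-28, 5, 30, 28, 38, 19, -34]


Original list: [-28, 5, 30, 28, 38, 19, -34]
Repeatedly take the smallest remaining element:
  Remaining [-28, 5, 30, 28, 38, 19, -34] -> smallest is -34
  Remaining [-28, 5, 30, 28, 38, 19] -> smallest is -28
  Remaining [5, 30, 28, 38, 19] -> smallest is 5
  Remaining [30, 28, 38, 19] -> smallest is 19
  Remaining [30, 28, 38] -> smallest is 28
  Remaining [30, 38] -> smallest is 30
  Remaining [38] -> smallest is 38
Collecting the picks in order gives the sorted list.
Final answer: [-34, -28, 5, 19, 28, 30, 38]


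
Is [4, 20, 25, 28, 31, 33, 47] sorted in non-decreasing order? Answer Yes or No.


Check consecutive pairs:
  4 <= 20? True
  20 <= 25? True
  25 <= 28? True
  28 <= 31? True
  31 <= 33? True
  33 <= 47? True
Every consecutive pair is in order, so the list is non-decreasing.
Final answer: Yes


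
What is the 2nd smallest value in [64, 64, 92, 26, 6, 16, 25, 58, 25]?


Sort ascending: [6, 16, 25, 25, 26, 58, 64, 64, 92]
The 2nd element (1-indexed) is at index 1.
Value = 16
Final answer: 16


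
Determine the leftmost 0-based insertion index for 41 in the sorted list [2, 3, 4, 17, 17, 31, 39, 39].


List is sorted: [2, 3, 4, 17, 17, 31, 39, 39]
We need the leftmost position where 41 can be inserted, i.e. the first index whose element is >= 41 (or the end of the list if none is).
Binary search with low=0, high=8 (0-based indices):
  low=0, high=8, mid=4: a[4]=17 < 41, so low = 5
  low=5, high=8, mid=6: a[6]=39 < 41, so low = 7
  low=7, high=8, mid=7: a[7]=39 < 41, so low = 8
Now low = high = 8, so the insertion index is 8.
Final answer: 8


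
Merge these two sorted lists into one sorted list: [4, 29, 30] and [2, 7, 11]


List A: [4, 29, 30]
List B: [2, 7, 11]
Repeatedly compare the front elements and take the smaller:
  4 vs 2 -> take 2
  4 vs 7 -> take 4
  29 vs 7 -> take 7
  29 vs 11 -> take 11
  B is exhausted; append the rest of A: [29, 30]
Final answer: [2, 4, 7, 11, 29, 30]


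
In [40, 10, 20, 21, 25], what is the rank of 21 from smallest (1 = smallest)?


Sort ascending: [10, 20, 21, 25, 40]
Find 21 in the sorted list.
21 is at position 3 (1-indexed).
Final answer: 3


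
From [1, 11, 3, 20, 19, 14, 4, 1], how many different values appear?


List all unique values:
Distinct values: [1, 3, 4, 11, 14, 19, 20]
Count = 7
Final answer: 7


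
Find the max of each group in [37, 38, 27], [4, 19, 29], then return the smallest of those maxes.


Find max of each group:
  Group 1: [37, 38, 27] -> max = 38
  Group 2: [4, 19, 29] -> max = 29
Maxes: [38, 29]
Minimum of maxes = 29
Final answer: 29


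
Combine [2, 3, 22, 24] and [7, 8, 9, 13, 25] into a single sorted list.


List A: [2, 3, 22, 24]
List B: [7, 8, 9, 13, 25]
Repeatedly compare the front elements and take the smaller:
  2 vs 7 -> take 2
  3 vs 7 -> take 3
  22 vs 7 -> take 7
  22 vs 8 -> take 8
  22 vs 9 -> take 9
  22 vs 13 -> take 13
  22 vs 25 -> take 22
  24 vs 25 -> take 24
  A is exhausted; append the rest of B: [25]
Final answer: [2, 3, 7, 8, 9, 13, 22, 24, 25]


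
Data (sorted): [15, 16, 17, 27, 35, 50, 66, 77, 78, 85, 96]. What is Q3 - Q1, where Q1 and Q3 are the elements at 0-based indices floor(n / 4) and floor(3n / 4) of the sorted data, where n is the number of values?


The data has n = 11 elements.
Q1 index = floor(11 / 4) = floor(2.75) = 2; Q3 index = floor(3 * 11 / 4) = floor(8.25) = 8
Q1 = element at index 2 = 17
Q3 = element at index 8 = 78
IQR = 78 - 17 = 61
Final answer: 61


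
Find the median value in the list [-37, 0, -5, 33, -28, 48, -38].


First, sort the list: [-38, -37, -28, -5, 0, 33, 48]
The list has 7 elements (odd count).
The middle index is 3 (0-based), and the element there is -5.
Final answer: -5


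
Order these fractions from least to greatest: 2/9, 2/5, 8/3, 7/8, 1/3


Convert to decimal for comparison:
  2/9 = 0.2222
  2/5 = 0.4
  8/3 = 2.6667
  7/8 = 0.875
  1/3 = 0.3333
Decimals in increasing order: 0.2222 < 0.3333 < 0.4 < 0.875 < 2.6667
Writing each back as its fraction gives the sorted order.
Final answer: 2/9, 1/3, 2/5, 7/8, 8/3


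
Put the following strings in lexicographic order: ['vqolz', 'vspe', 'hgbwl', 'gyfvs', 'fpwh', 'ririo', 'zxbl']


Compare strings character by character (the first differing letter decides):
  'fpwh' < 'gyfvs' since 'f' < 'g' at position 1
  'gyfvs' < 'hgbwl' since 'g' < 'h' at position 1
  'hgbwl' < 'ririo' since 'h' < 'r' at position 1
  'ririo' < 'vqolz' since 'r' < 'v' at position 1
  'vqolz' < 'vspe' since 'q' < 's' at position 2
  'vspe' < 'zxbl' since 'v' < 'z' at position 1
Chaining these comparisons gives the alphabetical order.
Final answer: ['fpwh', 'gyfvs', 'hgbwl', 'ririo', 'vqolz', 'vspe', 'zxbl']


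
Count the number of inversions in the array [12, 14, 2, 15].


For each element, count the later elements that are smaller than it:
  12 (index 0): smaller elements after it = [2] -> 1
  14 (index 1): smaller elements after it = [2] -> 1
  2 (index 2): smaller elements after it = [] -> 0
Total inversions = 1 + 1 + 0 = 2
Final answer: 2


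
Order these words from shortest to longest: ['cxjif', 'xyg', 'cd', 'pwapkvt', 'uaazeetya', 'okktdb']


Compute lengths:
  'cxjif' has length 5
  'xyg' has length 3
  'cd' has length 2
  'pwapkvt' has length 7
  'uaazeetya' has length 9
  'okktdb' has length 6
Lengths in increasing order: 2 < 3 < 5 < 6 < 7 < 9
Listing the words in that order gives the answer.
Final answer: ['cd', 'xyg', 'cxjif', 'okktdb', 'pwapkvt', 'uaazeetya']


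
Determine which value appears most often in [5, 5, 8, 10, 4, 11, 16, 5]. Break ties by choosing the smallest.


Count the frequency of each value:
  4 appears 1 time(s)
  5 appears 3 time(s)
  8 appears 1 time(s)
  10 appears 1 time(s)
  11 appears 1 time(s)
  16 appears 1 time(s)
Maximum frequency is 3.
Only 5 reaches that frequency, so it is the mode.
Final answer: 5


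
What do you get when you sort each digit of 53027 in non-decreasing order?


The number 53027 has digits: 5, 3, 0, 2, 7
Sorted: 0, 2, 3, 5, 7
Joining the sorted digits gives the result.
Final answer: 02357


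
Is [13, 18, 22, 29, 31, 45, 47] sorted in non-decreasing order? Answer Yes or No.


Check consecutive pairs:
  13 <= 18? True
  18 <= 22? True
  22 <= 29? True
  29 <= 31? True
  31 <= 45? True
  45 <= 47? True
Every consecutive pair is in order, so the list is non-decreasing.
Final answer: Yes


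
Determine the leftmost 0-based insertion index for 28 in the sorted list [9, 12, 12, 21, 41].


List is sorted: [9, 12, 12, 21, 41]
We need the leftmost position where 28 can be inserted, i.e. the first index whose element is >= 28 (or the end of the list if none is).
Binary search with low=0, high=5 (0-based indices):
  low=0, high=5, mid=2: a[2]=12 < 28, so low = 3
  low=3, high=5, mid=4: a[4]=41 >= 28, so high = 4
  low=3, high=4, mid=3: a[3]=21 < 28, so low = 4
Now low = high = 4, so the insertion index is 4.
Final answer: 4


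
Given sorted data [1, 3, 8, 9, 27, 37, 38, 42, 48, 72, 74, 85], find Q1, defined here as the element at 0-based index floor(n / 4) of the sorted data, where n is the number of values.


The list has n = 12 elements.
Q1 index = floor(12 / 4) = floor(3) = 3
Counting from index 0 in the sorted data, the element at index 3 is 9.
Final answer: 9


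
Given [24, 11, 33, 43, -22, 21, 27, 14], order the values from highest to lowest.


Original list: [24, 11, 33, 43, -22, 21, 27, 14]
Repeatedly take the largest remaining element:
  Remaining [24, 11, 33, 43, -22, 21, 27, 14] -> largest is 43
  Remaining [24, 11, 33, -22, 21, 27, 14] -> largest is 33
  Remaining [24, 11, -22, 21, 27, 14] -> largest is 27
  Remaining [24, 11, -22, 21, 14] -> largest is 24
  Remaining [11, -22, 21, 14] -> largest is 21
  Remaining [11, -22, 14] -> largest is 14
  Remaining [11, -22] -> largest is 11
  Remaining [-22] -> largest is -22
Collecting the picks in order gives the descending list.
Final answer: [43, 33, 27, 24, 21, 14, 11, -22]


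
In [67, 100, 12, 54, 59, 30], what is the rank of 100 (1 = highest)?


Sort descending: [100, 67, 59, 54, 30, 12]
Find 100 in the sorted list.
100 is at position 1.
Final answer: 1


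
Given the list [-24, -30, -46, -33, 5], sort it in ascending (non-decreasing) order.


Original list: [-24, -30, -46, -33, 5]
Repeatedly take the smallest remaining element:
  Remaining [-24, -30, -46, -33, 5] -> smallest is -46
  Remaining [-24, -30, -33, 5] -> smallest is -33
  Remaining [-24, -30, 5] -> smallest is -30
  Remaining [-24, 5] -> smallest is -24
  Remaining [5] -> smallest is 5
Collecting the picks in order gives the sorted list.
Final answer: [-46, -33, -30, -24, 5]


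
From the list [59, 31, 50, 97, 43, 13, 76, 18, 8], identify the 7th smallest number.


Sort ascending: [8, 13, 18, 31, 43, 50, 59, 76, 97]
The 7th element (1-indexed) is at index 6.
Value = 59
Final answer: 59


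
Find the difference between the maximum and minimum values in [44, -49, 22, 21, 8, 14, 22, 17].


Maximum value: 44
Minimum value: -49
Range = 44 - (-49) = 93
Final answer: 93


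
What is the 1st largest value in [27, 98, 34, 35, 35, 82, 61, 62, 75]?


Sort descending: [98, 82, 75, 62, 61, 35, 35, 34, 27]
The 1st element (1-indexed) is at index 0.
Value = 98
Final answer: 98


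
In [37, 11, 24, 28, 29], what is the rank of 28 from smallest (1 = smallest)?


Sort ascending: [11, 24, 28, 29, 37]
Find 28 in the sorted list.
28 is at position 3 (1-indexed).
Final answer: 3


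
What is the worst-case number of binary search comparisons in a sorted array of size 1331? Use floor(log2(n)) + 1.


Binary search halves the search space each step.
Maximum comparisons = floor(log2(1331)) + 1
log2(1331) = 10.3783
floor(log2(1331)) = 10, so 10 + 1 = 11
Final answer: 11


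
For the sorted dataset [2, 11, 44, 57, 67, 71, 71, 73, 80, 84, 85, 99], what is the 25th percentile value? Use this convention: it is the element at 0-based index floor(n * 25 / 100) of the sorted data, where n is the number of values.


The dataset has n = 12 elements.
Index = floor(12 * 25 / 100) = floor(300 / 100) = floor(3) = 3
Counting from index 0 in the sorted data, the element at index 3 is 57.
Final answer: 57


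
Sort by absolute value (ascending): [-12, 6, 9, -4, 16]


Compute absolute values:
  |-12| = 12
  |6| = 6
  |9| = 9
  |-4| = 4
  |16| = 16
Absolute values in increasing order: 4 < 6 < 9 < 12 < 16
Listing the original numbers in that order gives the answer.
Final answer: [-4, 6, 9, -12, 16]


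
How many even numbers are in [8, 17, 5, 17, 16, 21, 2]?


Check each element:
  8 is even
  17 is odd
  5 is odd
  17 is odd
  16 is even
  21 is odd
  2 is even
Evens: [8, 16, 2]
Count of evens = 3
Final answer: 3


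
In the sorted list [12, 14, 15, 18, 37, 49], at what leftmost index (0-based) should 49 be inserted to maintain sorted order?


List is sorted: [12, 14, 15, 18, 37, 49]
We need the leftmost position where 49 can be inserted, i.e. the first index whose element is >= 49 (or the end of the list if none is).
Binary search with low=0, high=6 (0-based indices):
  low=0, high=6, mid=3: a[3]=18 < 49, so low = 4
  low=4, high=6, mid=5: a[5]=49 >= 49, so high = 5
  low=4, high=5, mid=4: a[4]=37 < 49, so low = 5
Now low = high = 5, so the insertion index is 5.
Final answer: 5


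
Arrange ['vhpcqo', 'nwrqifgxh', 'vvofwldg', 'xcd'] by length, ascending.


Compute lengths:
  'vhpcqo' has length 6
  'nwrqifgxh' has length 9
  'vvofwldg' has length 8
  'xcd' has length 3
Lengths in increasing order: 3 < 6 < 8 < 9
Listing the words in that order gives the answer.
Final answer: ['xcd', 'vhpcqo', 'vvofwldg', 'nwrqifgxh']


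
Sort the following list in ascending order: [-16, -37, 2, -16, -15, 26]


Original list: [-16, -37, 2, -16, -15, 26]
Repeatedly take the smallest remaining element:
  Remaining [-16, -37, 2, -16, -15, 26] -> smallest is -37
  Remaining [-16, 2, -16, -15, 26] -> smallest is -16
  Remaining [2, -16, -15, 26] -> smallest is -16
  Remaining [2, -15, 26] -> smallest is -15
  Remaining [2, 26] -> smallest is 2
  Remaining [26] -> smallest is 26
Collecting the picks in order gives the sorted list.
Final answer: [-37, -16, -16, -15, 2, 26]


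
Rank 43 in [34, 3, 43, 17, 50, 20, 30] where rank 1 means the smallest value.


Sort ascending: [3, 17, 20, 30, 34, 43, 50]
Find 43 in the sorted list.
43 is at position 6 (1-indexed).
Final answer: 6


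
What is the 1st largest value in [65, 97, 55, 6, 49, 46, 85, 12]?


Sort descending: [97, 85, 65, 55, 49, 46, 12, 6]
The 1st element (1-indexed) is at index 0.
Value = 97
Final answer: 97


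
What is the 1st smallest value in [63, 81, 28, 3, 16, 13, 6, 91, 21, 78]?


Sort ascending: [3, 6, 13, 16, 21, 28, 63, 78, 81, 91]
The 1st element (1-indexed) is at index 0.
Value = 3
Final answer: 3


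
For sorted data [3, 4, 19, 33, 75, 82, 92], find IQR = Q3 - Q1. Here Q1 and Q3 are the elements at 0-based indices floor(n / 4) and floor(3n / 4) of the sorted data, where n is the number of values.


The data has n = 7 elements.
Q1 index = floor(7 / 4) = floor(1.75) = 1; Q3 index = floor(3 * 7 / 4) = floor(5.25) = 5
Q1 = element at index 1 = 4
Q3 = element at index 5 = 82
IQR = 82 - 4 = 78
Final answer: 78


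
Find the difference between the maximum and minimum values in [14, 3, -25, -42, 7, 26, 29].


Maximum value: 29
Minimum value: -42
Range = 29 - (-42) = 71
Final answer: 71


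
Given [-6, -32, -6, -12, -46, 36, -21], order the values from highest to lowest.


Original list: [-6, -32, -6, -12, -46, 36, -21]
Repeatedly take the largest remaining element:
  Remaining [-6, -32, -6, -12, -46, 36, -21] -> largest is 36
  Remaining [-6, -32, -6, -12, -46, -21] -> largest is -6
  Remaining [-32, -6, -12, -46, -21] -> largest is -6
  Remaining [-32, -12, -46, -21] -> largest is -12
  Remaining [-32, -46, -21] -> largest is -21
  Remaining [-32, -46] -> largest is -32
  Remaining [-46] -> largest is -46
Collecting the picks in order gives the descending list.
Final answer: [36, -6, -6, -12, -21, -32, -46]


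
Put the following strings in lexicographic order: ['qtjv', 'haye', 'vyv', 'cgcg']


Compare strings character by character (the first differing letter decides):
  'cgcg' < 'haye' since 'c' < 'h' at position 1
  'haye' < 'qtjv' since 'h' < 'q' at position 1
  'qtjv' < 'vyv' since 'q' < 'v' at position 1
Chaining these comparisons gives the alphabetical order.
Final answer: ['cgcg', 'haye', 'qtjv', 'vyv']


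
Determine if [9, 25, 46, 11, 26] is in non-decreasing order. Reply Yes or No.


Check consecutive pairs:
  9 <= 25? True
  25 <= 46? True
  46 <= 11? False
  11 <= 26? True
1 consecutive pair(s) are out of order, so the list is not sorted.
Final answer: No


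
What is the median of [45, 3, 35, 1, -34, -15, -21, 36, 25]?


First, sort the list: [-34, -21, -15, 1, 3, 25, 35, 36, 45]
The list has 9 elements (odd count).
The middle index is 4 (0-based), and the element there is 3.
Final answer: 3


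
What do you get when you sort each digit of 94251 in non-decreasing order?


The number 94251 has digits: 9, 4, 2, 5, 1
Sorted: 1, 2, 4, 5, 9
Joining the sorted digits gives the result.
Final answer: 12459


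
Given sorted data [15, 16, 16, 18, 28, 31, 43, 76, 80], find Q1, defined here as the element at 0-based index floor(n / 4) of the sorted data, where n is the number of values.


The list has n = 9 elements.
Q1 index = floor(9 / 4) = floor(2.25) = 2
Counting from index 0 in the sorted data, the element at index 2 is 16.
Final answer: 16


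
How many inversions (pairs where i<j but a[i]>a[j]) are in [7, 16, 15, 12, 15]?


For each element, count the later elements that are smaller than it:
  7 (index 0): smaller elements after it = [] -> 0
  16 (index 1): smaller elements after it = [15, 12, 15] -> 3
  15 (index 2): smaller elements after it = [12] -> 1
  12 (index 3): smaller elements after it = [] -> 0
Total inversions = 0 + 3 + 1 + 0 = 4
Final answer: 4


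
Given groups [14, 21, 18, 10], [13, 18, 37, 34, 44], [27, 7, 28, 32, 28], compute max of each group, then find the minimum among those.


Find max of each group:
  Group 1: [14, 21, 18, 10] -> max = 21
  Group 2: [13, 18, 37, 34, 44] -> max = 44
  Group 3: [27, 7, 28, 32, 28] -> max = 32
Maxes: [21, 44, 32]
Minimum of maxes = 21
Final answer: 21


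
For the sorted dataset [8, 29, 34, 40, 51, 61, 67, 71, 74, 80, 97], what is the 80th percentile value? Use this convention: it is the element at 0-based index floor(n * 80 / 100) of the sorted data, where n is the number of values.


The dataset has n = 11 elements.
Index = floor(11 * 80 / 100) = floor(880 / 100) = floor(8.8) = 8
Counting from index 0 in the sorted data, the element at index 8 is 74.
Final answer: 74


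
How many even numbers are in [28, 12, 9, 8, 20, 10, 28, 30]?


Check each element:
  28 is even
  12 is even
  9 is odd
  8 is even
  20 is even
  10 is even
  28 is even
  30 is even
Evens: [28, 12, 8, 20, 10, 28, 30]
Count of evens = 7
Final answer: 7


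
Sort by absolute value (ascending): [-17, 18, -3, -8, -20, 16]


Compute absolute values:
  |-17| = 17
  |18| = 18
  |-3| = 3
  |-8| = 8
  |-20| = 20
  |16| = 16
Absolute values in increasing order: 3 < 8 < 16 < 17 < 18 < 20
Listing the original numbers in that order gives the answer.
Final answer: [-3, -8, 16, -17, 18, -20]


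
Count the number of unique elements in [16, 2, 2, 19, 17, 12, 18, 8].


List all unique values:
Distinct values: [2, 8, 12, 16, 17, 18, 19]
Count = 7
Final answer: 7


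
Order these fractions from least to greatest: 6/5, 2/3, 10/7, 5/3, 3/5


Convert to decimal for comparison:
  6/5 = 1.2
  2/3 = 0.6667
  10/7 = 1.4286
  5/3 = 1.6667
  3/5 = 0.6
Decimals in increasing order: 0.6 < 0.6667 < 1.2 < 1.4286 < 1.6667
Writing each back as its fraction gives the sorted order.
Final answer: 3/5, 2/3, 6/5, 10/7, 5/3


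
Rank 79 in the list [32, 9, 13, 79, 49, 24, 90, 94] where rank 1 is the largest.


Sort descending: [94, 90, 79, 49, 32, 24, 13, 9]
Find 79 in the sorted list.
79 is at position 3.
Final answer: 3


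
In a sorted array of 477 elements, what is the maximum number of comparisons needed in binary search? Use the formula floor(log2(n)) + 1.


Binary search halves the search space each step.
Maximum comparisons = floor(log2(477)) + 1
log2(477) = 8.8978
floor(log2(477)) = 8, so 8 + 1 = 9
Final answer: 9


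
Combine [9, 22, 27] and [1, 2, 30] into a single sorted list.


List A: [9, 22, 27]
List B: [1, 2, 30]
Repeatedly compare the front elements and take the smaller:
  9 vs 1 -> take 1
  9 vs 2 -> take 2
  9 vs 30 -> take 9
  22 vs 30 -> take 22
  27 vs 30 -> take 27
  A is exhausted; append the rest of B: [30]
Final answer: [1, 2, 9, 22, 27, 30]


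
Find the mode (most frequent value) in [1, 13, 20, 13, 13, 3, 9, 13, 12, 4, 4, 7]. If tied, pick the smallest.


Count the frequency of each value:
  1 appears 1 time(s)
  3 appears 1 time(s)
  4 appears 2 time(s)
  7 appears 1 time(s)
  9 appears 1 time(s)
  12 appears 1 time(s)
  13 appears 4 time(s)
  20 appears 1 time(s)
Maximum frequency is 4.
Only 13 reaches that frequency, so it is the mode.
Final answer: 13


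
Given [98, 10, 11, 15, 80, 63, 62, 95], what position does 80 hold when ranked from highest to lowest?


Sort descending: [98, 95, 80, 63, 62, 15, 11, 10]
Find 80 in the sorted list.
80 is at position 3.
Final answer: 3


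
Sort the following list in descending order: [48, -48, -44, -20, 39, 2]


Original list: [48, -48, -44, -20, 39, 2]
Repeatedly take the largest remaining element:
  Remaining [48, -48, -44, -20, 39, 2] -> largest is 48
  Remaining [-48, -44, -20, 39, 2] -> largest is 39
  Remaining [-48, -44, -20, 2] -> largest is 2
  Remaining [-48, -44, -20] -> largest is -20
  Remaining [-48, -44] -> largest is -44
  Remaining [-48] -> largest is -48
Collecting the picks in order gives the descending list.
Final answer: [48, 39, 2, -20, -44, -48]


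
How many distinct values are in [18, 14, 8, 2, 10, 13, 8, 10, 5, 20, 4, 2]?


List all unique values:
Distinct values: [2, 4, 5, 8, 10, 13, 14, 18, 20]
Count = 9
Final answer: 9


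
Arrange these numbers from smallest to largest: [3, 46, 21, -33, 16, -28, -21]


Original list: [3, 46, 21, -33, 16, -28, -21]
Repeatedly take the smallest remaining element:
  Remaining [3, 46, 21, -33, 16, -28, -21] -> smallest is -33
  Remaining [3, 46, 21, 16, -28, -21] -> smallest is -28
  Remaining [3, 46, 21, 16, -21] -> smallest is -21
  Remaining [3, 46, 21, 16] -> smallest is 3
  Remaining [46, 21, 16] -> smallest is 16
  Remaining [46, 21] -> smallest is 21
  Remaining [46] -> smallest is 46
Collecting the picks in order gives the sorted list.
Final answer: [-33, -28, -21, 3, 16, 21, 46]


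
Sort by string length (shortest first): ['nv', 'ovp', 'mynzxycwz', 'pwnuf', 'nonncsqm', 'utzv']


Compute lengths:
  'nv' has length 2
  'ovp' has length 3
  'mynzxycwz' has length 9
  'pwnuf' has length 5
  'nonncsqm' has length 8
  'utzv' has length 4
Lengths in increasing order: 2 < 3 < 4 < 5 < 8 < 9
Listing the words in that order gives the answer.
Final answer: ['nv', 'ovp', 'utzv', 'pwnuf', 'nonncsqm', 'mynzxycwz']


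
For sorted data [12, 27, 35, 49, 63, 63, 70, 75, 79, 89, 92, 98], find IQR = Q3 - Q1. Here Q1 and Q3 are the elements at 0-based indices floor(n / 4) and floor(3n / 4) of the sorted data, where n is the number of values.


The data has n = 12 elements.
Q1 index = floor(12 / 4) = floor(3) = 3; Q3 index = floor(3 * 12 / 4) = floor(9) = 9
Q1 = element at index 3 = 49
Q3 = element at index 9 = 89
IQR = 89 - 49 = 40
Final answer: 40


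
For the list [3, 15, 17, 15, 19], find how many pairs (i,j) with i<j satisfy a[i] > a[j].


For each element, count the later elements that are smaller than it:
  3 (index 0): smaller elements after it = [] -> 0
  15 (index 1): smaller elements after it = [] -> 0
  17 (index 2): smaller elements after it = [15] -> 1
  15 (index 3): smaller elements after it = [] -> 0
Total inversions = 0 + 0 + 1 + 0 = 1
Final answer: 1


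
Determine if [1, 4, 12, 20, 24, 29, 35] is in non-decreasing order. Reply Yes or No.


Check consecutive pairs:
  1 <= 4? True
  4 <= 12? True
  12 <= 20? True
  20 <= 24? True
  24 <= 29? True
  29 <= 35? True
Every consecutive pair is in order, so the list is non-decreasing.
Final answer: Yes


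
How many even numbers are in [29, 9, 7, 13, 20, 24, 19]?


Check each element:
  29 is odd
  9 is odd
  7 is odd
  13 is odd
  20 is even
  24 is even
  19 is odd
Evens: [20, 24]
Count of evens = 2
Final answer: 2


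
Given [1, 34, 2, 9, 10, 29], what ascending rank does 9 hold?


Sort ascending: [1, 2, 9, 10, 29, 34]
Find 9 in the sorted list.
9 is at position 3 (1-indexed).
Final answer: 3


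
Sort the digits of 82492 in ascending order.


The number 82492 has digits: 8, 2, 4, 9, 2
Sorted: 2, 2, 4, 8, 9
Joining the sorted digits gives the result.
Final answer: 22489


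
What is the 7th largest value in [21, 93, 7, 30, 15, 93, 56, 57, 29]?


Sort descending: [93, 93, 57, 56, 30, 29, 21, 15, 7]
The 7th element (1-indexed) is at index 6.
Value = 21
Final answer: 21


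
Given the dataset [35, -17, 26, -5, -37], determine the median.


First, sort the list: [-37, -17, -5, 26, 35]
The list has 5 elements (odd count).
The middle index is 2 (0-based), and the element there is -5.
Final answer: -5


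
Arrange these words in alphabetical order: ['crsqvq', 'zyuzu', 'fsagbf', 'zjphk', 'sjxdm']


Compare strings character by character (the first differing letter decides):
  'crsqvq' < 'fsagbf' since 'c' < 'f' at position 1
  'fsagbf' < 'sjxdm' since 'f' < 's' at position 1
  'sjxdm' < 'zjphk' since 's' < 'z' at position 1
  'zjphk' < 'zyuzu' since 'j' < 'y' at position 2
Chaining these comparisons gives the alphabetical order.
Final answer: ['crsqvq', 'fsagbf', 'sjxdm', 'zjphk', 'zyuzu']


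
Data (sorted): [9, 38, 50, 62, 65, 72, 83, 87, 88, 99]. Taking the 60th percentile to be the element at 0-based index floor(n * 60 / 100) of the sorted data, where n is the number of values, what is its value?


The dataset has n = 10 elements.
Index = floor(10 * 60 / 100) = floor(600 / 100) = floor(6) = 6
Counting from index 0 in the sorted data, the element at index 6 is 83.
Final answer: 83


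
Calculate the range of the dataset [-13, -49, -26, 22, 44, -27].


Maximum value: 44
Minimum value: -49
Range = 44 - (-49) = 93
Final answer: 93


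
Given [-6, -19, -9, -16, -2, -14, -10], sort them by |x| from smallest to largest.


Compute absolute values:
  |-6| = 6
  |-19| = 19
  |-9| = 9
  |-16| = 16
  |-2| = 2
  |-14| = 14
  |-10| = 10
Absolute values in increasing order: 2 < 6 < 9 < 10 < 14 < 16 < 19
Listing the original numbers in that order gives the answer.
Final answer: [-2, -6, -9, -10, -14, -16, -19]


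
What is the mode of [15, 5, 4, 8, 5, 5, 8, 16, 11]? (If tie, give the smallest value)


Count the frequency of each value:
  4 appears 1 time(s)
  5 appears 3 time(s)
  8 appears 2 time(s)
  11 appears 1 time(s)
  15 appears 1 time(s)
  16 appears 1 time(s)
Maximum frequency is 3.
Only 5 reaches that frequency, so it is the mode.
Final answer: 5


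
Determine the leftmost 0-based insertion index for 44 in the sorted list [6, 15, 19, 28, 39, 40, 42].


List is sorted: [6, 15, 19, 28, 39, 40, 42]
We need the leftmost position where 44 can be inserted, i.e. the first index whose element is >= 44 (or the end of the list if none is).
Binary search with low=0, high=7 (0-based indices):
  low=0, high=7, mid=3: a[3]=28 < 44, so low = 4
  low=4, high=7, mid=5: a[5]=40 < 44, so low = 6
  low=6, high=7, mid=6: a[6]=42 < 44, so low = 7
Now low = high = 7, so the insertion index is 7.
Final answer: 7


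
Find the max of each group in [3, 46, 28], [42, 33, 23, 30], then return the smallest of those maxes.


Find max of each group:
  Group 1: [3, 46, 28] -> max = 46
  Group 2: [42, 33, 23, 30] -> max = 42
Maxes: [46, 42]
Minimum of maxes = 42
Final answer: 42


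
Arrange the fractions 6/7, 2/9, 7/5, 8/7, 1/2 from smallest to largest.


Convert to decimal for comparison:
  6/7 = 0.8571
  2/9 = 0.2222
  7/5 = 1.4
  8/7 = 1.1429
  1/2 = 0.5
Decimals in increasing order: 0.2222 < 0.5 < 0.8571 < 1.1429 < 1.4
Writing each back as its fraction gives the sorted order.
Final answer: 2/9, 1/2, 6/7, 8/7, 7/5


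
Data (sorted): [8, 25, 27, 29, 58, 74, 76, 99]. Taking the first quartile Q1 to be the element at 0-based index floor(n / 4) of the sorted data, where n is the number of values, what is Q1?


The list has n = 8 elements.
Q1 index = floor(8 / 4) = floor(2) = 2
Counting from index 0 in the sorted data, the element at index 2 is 27.
Final answer: 27


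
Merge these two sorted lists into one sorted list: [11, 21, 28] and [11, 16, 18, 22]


List A: [11, 21, 28]
List B: [11, 16, 18, 22]
Repeatedly compare the front elements and take the smaller:
  11 vs 11 -> take 11
  21 vs 11 -> take 11
  21 vs 16 -> take 16
  21 vs 18 -> take 18
  21 vs 22 -> take 21
  28 vs 22 -> take 22
  B is exhausted; append the rest of A: [28]
Final answer: [11, 11, 16, 18, 21, 22, 28]


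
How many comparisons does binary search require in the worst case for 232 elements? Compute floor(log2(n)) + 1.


Binary search halves the search space each step.
Maximum comparisons = floor(log2(232)) + 1
log2(232) = 7.858
floor(log2(232)) = 7, so 7 + 1 = 8
Final answer: 8


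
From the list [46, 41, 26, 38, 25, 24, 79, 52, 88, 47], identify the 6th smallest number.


Sort ascending: [24, 25, 26, 38, 41, 46, 47, 52, 79, 88]
The 6th element (1-indexed) is at index 5.
Value = 46
Final answer: 46


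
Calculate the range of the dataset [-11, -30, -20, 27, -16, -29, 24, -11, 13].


Maximum value: 27
Minimum value: -30
Range = 27 - (-30) = 57
Final answer: 57


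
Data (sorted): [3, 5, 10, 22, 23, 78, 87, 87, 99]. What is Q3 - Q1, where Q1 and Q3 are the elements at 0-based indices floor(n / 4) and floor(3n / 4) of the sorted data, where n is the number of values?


The data has n = 9 elements.
Q1 index = floor(9 / 4) = floor(2.25) = 2; Q3 index = floor(3 * 9 / 4) = floor(6.75) = 6
Q1 = element at index 2 = 10
Q3 = element at index 6 = 87
IQR = 87 - 10 = 77
Final answer: 77


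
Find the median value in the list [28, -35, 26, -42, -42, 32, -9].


First, sort the list: [-42, -42, -35, -9, 26, 28, 32]
The list has 7 elements (odd count).
The middle index is 3 (0-based), and the element there is -9.
Final answer: -9


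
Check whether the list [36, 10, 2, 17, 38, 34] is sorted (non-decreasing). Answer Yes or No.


Check consecutive pairs:
  36 <= 10? False
  10 <= 2? False
  2 <= 17? True
  17 <= 38? True
  38 <= 34? False
3 consecutive pair(s) are out of order, so the list is not sorted.
Final answer: No


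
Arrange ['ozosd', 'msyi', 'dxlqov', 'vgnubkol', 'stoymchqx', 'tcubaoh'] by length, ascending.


Compute lengths:
  'ozosd' has length 5
  'msyi' has length 4
  'dxlqov' has length 6
  'vgnubkol' has length 8
  'stoymchqx' has length 9
  'tcubaoh' has length 7
Lengths in increasing order: 4 < 5 < 6 < 7 < 8 < 9
Listing the words in that order gives the answer.
Final answer: ['msyi', 'ozosd', 'dxlqov', 'tcubaoh', 'vgnubkol', 'stoymchqx']


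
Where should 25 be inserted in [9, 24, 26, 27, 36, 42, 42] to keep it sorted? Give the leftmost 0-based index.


List is sorted: [9, 24, 26, 27, 36, 42, 42]
We need the leftmost position where 25 can be inserted, i.e. the first index whose element is >= 25 (or the end of the list if none is).
Binary search with low=0, high=7 (0-based indices):
  low=0, high=7, mid=3: a[3]=27 >= 25, so high = 3
  low=0, high=3, mid=1: a[1]=24 < 25, so low = 2
  low=2, high=3, mid=2: a[2]=26 >= 25, so high = 2
Now low = high = 2, so the insertion index is 2.
Final answer: 2


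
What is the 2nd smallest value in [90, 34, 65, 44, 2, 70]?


Sort ascending: [2, 34, 44, 65, 70, 90]
The 2nd element (1-indexed) is at index 1.
Value = 34
Final answer: 34


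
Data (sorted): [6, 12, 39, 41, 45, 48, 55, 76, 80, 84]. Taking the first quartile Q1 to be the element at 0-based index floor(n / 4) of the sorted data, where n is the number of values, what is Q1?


The list has n = 10 elements.
Q1 index = floor(10 / 4) = floor(2.5) = 2
Counting from index 0 in the sorted data, the element at index 2 is 39.
Final answer: 39


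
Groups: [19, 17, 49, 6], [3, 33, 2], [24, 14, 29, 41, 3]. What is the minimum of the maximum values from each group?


Find max of each group:
  Group 1: [19, 17, 49, 6] -> max = 49
  Group 2: [3, 33, 2] -> max = 33
  Group 3: [24, 14, 29, 41, 3] -> max = 41
Maxes: [49, 33, 41]
Minimum of maxes = 33
Final answer: 33


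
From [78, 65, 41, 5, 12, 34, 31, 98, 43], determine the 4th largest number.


Sort descending: [98, 78, 65, 43, 41, 34, 31, 12, 5]
The 4th element (1-indexed) is at index 3.
Value = 43
Final answer: 43


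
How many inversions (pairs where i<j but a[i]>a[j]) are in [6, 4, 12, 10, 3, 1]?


For each element, count the later elements that are smaller than it:
  6 (index 0): smaller elements after it = [4, 3, 1] -> 3
  4 (index 1): smaller elements after it = [3, 1] -> 2
  12 (index 2): smaller elements after it = [10, 3, 1] -> 3
  10 (index 3): smaller elements after it = [3, 1] -> 2
  3 (index 4): smaller elements after it = [1] -> 1
Total inversions = 3 + 2 + 3 + 2 + 1 = 11
Final answer: 11


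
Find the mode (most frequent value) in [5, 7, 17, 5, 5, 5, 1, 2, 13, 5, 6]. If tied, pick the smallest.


Count the frequency of each value:
  1 appears 1 time(s)
  2 appears 1 time(s)
  5 appears 5 time(s)
  6 appears 1 time(s)
  7 appears 1 time(s)
  13 appears 1 time(s)
  17 appears 1 time(s)
Maximum frequency is 5.
Only 5 reaches that frequency, so it is the mode.
Final answer: 5


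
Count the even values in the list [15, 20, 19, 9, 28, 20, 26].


Check each element:
  15 is odd
  20 is even
  19 is odd
  9 is odd
  28 is even
  20 is even
  26 is even
Evens: [20, 28, 20, 26]
Count of evens = 4
Final answer: 4


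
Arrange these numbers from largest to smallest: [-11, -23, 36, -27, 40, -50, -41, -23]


Original list: [-11, -23, 36, -27, 40, -50, -41, -23]
Repeatedly take the largest remaining element:
  Remaining [-11, -23, 36, -27, 40, -50, -41, -23] -> largest is 40
  Remaining [-11, -23, 36, -27, -50, -41, -23] -> largest is 36
  Remaining [-11, -23, -27, -50, -41, -23] -> largest is -11
  Remaining [-23, -27, -50, -41, -23] -> largest is -23
  Remaining [-27, -50, -41, -23] -> largest is -23
  Remaining [-27, -50, -41] -> largest is -27
  Remaining [-50, -41] -> largest is -41
  Remaining [-50] -> largest is -50
Collecting the picks in order gives the descending list.
Final answer: [40, 36, -11, -23, -23, -27, -41, -50]


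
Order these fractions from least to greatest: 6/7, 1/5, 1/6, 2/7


Convert to decimal for comparison:
  6/7 = 0.8571
  1/5 = 0.2
  1/6 = 0.1667
  2/7 = 0.2857
Decimals in increasing order: 0.1667 < 0.2 < 0.2857 < 0.8571
Writing each back as its fraction gives the sorted order.
Final answer: 1/6, 1/5, 2/7, 6/7


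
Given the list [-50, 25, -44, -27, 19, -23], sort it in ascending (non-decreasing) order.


Original list: [-50, 25, -44, -27, 19, -23]
Repeatedly take the smallest remaining element:
  Remaining [-50, 25, -44, -27, 19, -23] -> smallest is -50
  Remaining [25, -44, -27, 19, -23] -> smallest is -44
  Remaining [25, -27, 19, -23] -> smallest is -27
  Remaining [25, 19, -23] -> smallest is -23
  Remaining [25, 19] -> smallest is 19
  Remaining [25] -> smallest is 25
Collecting the picks in order gives the sorted list.
Final answer: [-50, -44, -27, -23, 19, 25]


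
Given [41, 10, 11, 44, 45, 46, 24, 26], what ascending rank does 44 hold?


Sort ascending: [10, 11, 24, 26, 41, 44, 45, 46]
Find 44 in the sorted list.
44 is at position 6 (1-indexed).
Final answer: 6


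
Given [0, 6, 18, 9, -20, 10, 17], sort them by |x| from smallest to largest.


Compute absolute values:
  |0| = 0
  |6| = 6
  |18| = 18
  |9| = 9
  |-20| = 20
  |10| = 10
  |17| = 17
Absolute values in increasing order: 0 < 6 < 9 < 10 < 17 < 18 < 20
Listing the original numbers in that order gives the answer.
Final answer: [0, 6, 9, 10, 17, 18, -20]


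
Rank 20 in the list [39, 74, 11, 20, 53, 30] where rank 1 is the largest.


Sort descending: [74, 53, 39, 30, 20, 11]
Find 20 in the sorted list.
20 is at position 5.
Final answer: 5


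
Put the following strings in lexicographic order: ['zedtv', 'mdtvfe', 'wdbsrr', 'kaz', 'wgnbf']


Compare strings character by character (the first differing letter decides):
  'kaz' < 'mdtvfe' since 'k' < 'm' at position 1
  'mdtvfe' < 'wdbsrr' since 'm' < 'w' at position 1
  'wdbsrr' < 'wgnbf' since 'd' < 'g' at position 2
  'wgnbf' < 'zedtv' since 'w' < 'z' at position 1
Chaining these comparisons gives the alphabetical order.
Final answer: ['kaz', 'mdtvfe', 'wdbsrr', 'wgnbf', 'zedtv']


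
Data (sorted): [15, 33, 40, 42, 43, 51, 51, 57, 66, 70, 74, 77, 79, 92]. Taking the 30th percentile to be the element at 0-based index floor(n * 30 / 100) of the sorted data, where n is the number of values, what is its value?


The dataset has n = 14 elements.
Index = floor(14 * 30 / 100) = floor(420 / 100) = floor(4.2) = 4
Counting from index 0 in the sorted data, the element at index 4 is 43.
Final answer: 43


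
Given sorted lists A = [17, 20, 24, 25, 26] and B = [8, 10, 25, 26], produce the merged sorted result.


List A: [17, 20, 24, 25, 26]
List B: [8, 10, 25, 26]
Repeatedly compare the front elements and take the smaller:
  17 vs 8 -> take 8
  17 vs 10 -> take 10
  17 vs 25 -> take 17
  20 vs 25 -> take 20
  24 vs 25 -> take 24
  25 vs 25 -> take 25
  26 vs 25 -> take 25
  26 vs 26 -> take 26
  A is exhausted; append the rest of B: [26]
Final answer: [8, 10, 17, 20, 24, 25, 25, 26, 26]


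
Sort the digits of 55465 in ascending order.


The number 55465 has digits: 5, 5, 4, 6, 5
Sorted: 4, 5, 5, 5, 6
Joining the sorted digits gives the result.
Final answer: 45556


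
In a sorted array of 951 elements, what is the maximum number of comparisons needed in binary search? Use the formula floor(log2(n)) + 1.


Binary search halves the search space each step.
Maximum comparisons = floor(log2(951)) + 1
log2(951) = 9.8933
floor(log2(951)) = 9, so 9 + 1 = 10
Final answer: 10


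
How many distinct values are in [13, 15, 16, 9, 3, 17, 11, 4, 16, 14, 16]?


List all unique values:
Distinct values: [3, 4, 9, 11, 13, 14, 15, 16, 17]
Count = 9
Final answer: 9


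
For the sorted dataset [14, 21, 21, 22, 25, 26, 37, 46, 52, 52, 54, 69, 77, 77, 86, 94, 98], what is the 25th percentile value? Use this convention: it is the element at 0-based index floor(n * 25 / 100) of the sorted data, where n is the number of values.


The dataset has n = 17 elements.
Index = floor(17 * 25 / 100) = floor(425 / 100) = floor(4.25) = 4
Counting from index 0 in the sorted data, the element at index 4 is 25.
Final answer: 25


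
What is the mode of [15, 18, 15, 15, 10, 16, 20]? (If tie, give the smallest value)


Count the frequency of each value:
  10 appears 1 time(s)
  15 appears 3 time(s)
  16 appears 1 time(s)
  18 appears 1 time(s)
  20 appears 1 time(s)
Maximum frequency is 3.
Only 15 reaches that frequency, so it is the mode.
Final answer: 15


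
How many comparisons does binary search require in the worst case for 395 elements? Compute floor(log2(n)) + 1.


Binary search halves the search space each step.
Maximum comparisons = floor(log2(395)) + 1
log2(395) = 8.6257
floor(log2(395)) = 8, so 8 + 1 = 9
Final answer: 9


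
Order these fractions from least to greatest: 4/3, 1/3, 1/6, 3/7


Convert to decimal for comparison:
  4/3 = 1.3333
  1/3 = 0.3333
  1/6 = 0.1667
  3/7 = 0.4286
Decimals in increasing order: 0.1667 < 0.3333 < 0.4286 < 1.3333
Writing each back as its fraction gives the sorted order.
Final answer: 1/6, 1/3, 3/7, 4/3


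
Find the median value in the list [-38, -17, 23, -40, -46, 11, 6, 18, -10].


First, sort the list: [-46, -40, -38, -17, -10, 6, 11, 18, 23]
The list has 9 elements (odd count).
The middle index is 4 (0-based), and the element there is -10.
Final answer: -10


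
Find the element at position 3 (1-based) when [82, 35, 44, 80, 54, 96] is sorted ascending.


Sort ascending: [35, 44, 54, 80, 82, 96]
The 3rd element (1-indexed) is at index 2.
Value = 54
Final answer: 54
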